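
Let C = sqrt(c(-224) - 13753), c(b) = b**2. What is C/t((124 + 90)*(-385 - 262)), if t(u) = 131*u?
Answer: -3*sqrt(4047)/18137998 ≈ -1.0522e-5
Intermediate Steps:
C = 3*sqrt(4047) (C = sqrt((-224)**2 - 13753) = sqrt(50176 - 13753) = sqrt(36423) = 3*sqrt(4047) ≈ 190.85)
C/t((124 + 90)*(-385 - 262)) = (3*sqrt(4047))/((131*((124 + 90)*(-385 - 262)))) = (3*sqrt(4047))/((131*(214*(-647)))) = (3*sqrt(4047))/((131*(-138458))) = (3*sqrt(4047))/(-18137998) = (3*sqrt(4047))*(-1/18137998) = -3*sqrt(4047)/18137998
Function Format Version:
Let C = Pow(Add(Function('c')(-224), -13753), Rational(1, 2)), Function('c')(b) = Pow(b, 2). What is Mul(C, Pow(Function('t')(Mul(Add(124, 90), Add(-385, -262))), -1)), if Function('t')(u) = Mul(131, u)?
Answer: Mul(Rational(-3, 18137998), Pow(4047, Rational(1, 2))) ≈ -1.0522e-5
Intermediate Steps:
C = Mul(3, Pow(4047, Rational(1, 2))) (C = Pow(Add(Pow(-224, 2), -13753), Rational(1, 2)) = Pow(Add(50176, -13753), Rational(1, 2)) = Pow(36423, Rational(1, 2)) = Mul(3, Pow(4047, Rational(1, 2))) ≈ 190.85)
Mul(C, Pow(Function('t')(Mul(Add(124, 90), Add(-385, -262))), -1)) = Mul(Mul(3, Pow(4047, Rational(1, 2))), Pow(Mul(131, Mul(Add(124, 90), Add(-385, -262))), -1)) = Mul(Mul(3, Pow(4047, Rational(1, 2))), Pow(Mul(131, Mul(214, -647)), -1)) = Mul(Mul(3, Pow(4047, Rational(1, 2))), Pow(Mul(131, -138458), -1)) = Mul(Mul(3, Pow(4047, Rational(1, 2))), Pow(-18137998, -1)) = Mul(Mul(3, Pow(4047, Rational(1, 2))), Rational(-1, 18137998)) = Mul(Rational(-3, 18137998), Pow(4047, Rational(1, 2)))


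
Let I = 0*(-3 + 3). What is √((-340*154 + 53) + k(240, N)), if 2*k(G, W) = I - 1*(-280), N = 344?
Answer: I*√52167 ≈ 228.4*I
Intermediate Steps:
I = 0 (I = 0*0 = 0)
k(G, W) = 140 (k(G, W) = (0 - 1*(-280))/2 = (0 + 280)/2 = (½)*280 = 140)
√((-340*154 + 53) + k(240, N)) = √((-340*154 + 53) + 140) = √((-52360 + 53) + 140) = √(-52307 + 140) = √(-52167) = I*√52167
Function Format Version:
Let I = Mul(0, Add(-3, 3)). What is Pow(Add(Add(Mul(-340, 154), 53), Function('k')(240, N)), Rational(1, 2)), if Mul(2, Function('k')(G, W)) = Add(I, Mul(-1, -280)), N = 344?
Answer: Mul(I, Pow(52167, Rational(1, 2))) ≈ Mul(228.40, I)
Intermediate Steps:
I = 0 (I = Mul(0, 0) = 0)
Function('k')(G, W) = 140 (Function('k')(G, W) = Mul(Rational(1, 2), Add(0, Mul(-1, -280))) = Mul(Rational(1, 2), Add(0, 280)) = Mul(Rational(1, 2), 280) = 140)
Pow(Add(Add(Mul(-340, 154), 53), Function('k')(240, N)), Rational(1, 2)) = Pow(Add(Add(Mul(-340, 154), 53), 140), Rational(1, 2)) = Pow(Add(Add(-52360, 53), 140), Rational(1, 2)) = Pow(Add(-52307, 140), Rational(1, 2)) = Pow(-52167, Rational(1, 2)) = Mul(I, Pow(52167, Rational(1, 2)))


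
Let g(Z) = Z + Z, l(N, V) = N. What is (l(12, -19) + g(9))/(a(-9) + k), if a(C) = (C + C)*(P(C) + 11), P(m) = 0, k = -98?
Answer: -15/148 ≈ -0.10135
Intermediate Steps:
g(Z) = 2*Z
a(C) = 22*C (a(C) = (C + C)*(0 + 11) = (2*C)*11 = 22*C)
(l(12, -19) + g(9))/(a(-9) + k) = (12 + 2*9)/(22*(-9) - 98) = (12 + 18)/(-198 - 98) = 30/(-296) = 30*(-1/296) = -15/148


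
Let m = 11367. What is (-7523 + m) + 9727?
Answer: 13571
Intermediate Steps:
(-7523 + m) + 9727 = (-7523 + 11367) + 9727 = 3844 + 9727 = 13571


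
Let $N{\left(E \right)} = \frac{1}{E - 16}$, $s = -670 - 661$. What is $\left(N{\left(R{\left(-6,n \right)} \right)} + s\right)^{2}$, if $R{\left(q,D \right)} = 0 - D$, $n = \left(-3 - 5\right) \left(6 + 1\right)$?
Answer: $\frac{2834391121}{1600} \approx 1.7715 \cdot 10^{6}$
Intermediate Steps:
$n = -56$ ($n = \left(-3 - 5\right) 7 = \left(-8\right) 7 = -56$)
$R{\left(q,D \right)} = - D$
$s = -1331$
$N{\left(E \right)} = \frac{1}{-16 + E}$
$\left(N{\left(R{\left(-6,n \right)} \right)} + s\right)^{2} = \left(\frac{1}{-16 - -56} - 1331\right)^{2} = \left(\frac{1}{-16 + 56} - 1331\right)^{2} = \left(\frac{1}{40} - 1331\right)^{2} = \left(- \frac{53239}{40}\right)^{2} = \frac{2834391121}{1600}$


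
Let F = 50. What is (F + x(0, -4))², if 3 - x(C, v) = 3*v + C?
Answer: 4225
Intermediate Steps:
x(C, v) = 3 - C - 3*v (x(C, v) = 3 - (3*v + C) = 3 - (C + 3*v) = 3 + (-C - 3*v) = 3 - C - 3*v)
(F + x(0, -4))² = (50 + (3 - 1*0 - 3*(-4)))² = (50 + (3 + 0 + 12))² = (50 + 15)² = 65² = 4225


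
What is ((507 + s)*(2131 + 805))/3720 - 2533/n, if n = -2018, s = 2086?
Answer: 1921569203/938370 ≈ 2047.8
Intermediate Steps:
((507 + s)*(2131 + 805))/3720 - 2533/n = ((507 + 2086)*(2131 + 805))/3720 - 2533/(-2018) = (2593*2936)*(1/3720) - 2533*(-1/2018) = 7613048*(1/3720) + 2533/2018 = 951631/465 + 2533/2018 = 1921569203/938370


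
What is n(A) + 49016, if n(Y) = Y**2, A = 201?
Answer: 89417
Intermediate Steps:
n(A) + 49016 = 201**2 + 49016 = 40401 + 49016 = 89417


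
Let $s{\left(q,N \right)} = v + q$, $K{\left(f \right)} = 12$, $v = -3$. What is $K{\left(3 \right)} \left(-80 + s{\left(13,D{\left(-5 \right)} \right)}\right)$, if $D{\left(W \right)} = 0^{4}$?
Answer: $-840$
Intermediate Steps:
$D{\left(W \right)} = 0$
$s{\left(q,N \right)} = -3 + q$
$K{\left(3 \right)} \left(-80 + s{\left(13,D{\left(-5 \right)} \right)}\right) = 12 \left(-80 + \left(-3 + 13\right)\right) = 12 \left(-80 + 10\right) = 12 \left(-70\right) = -840$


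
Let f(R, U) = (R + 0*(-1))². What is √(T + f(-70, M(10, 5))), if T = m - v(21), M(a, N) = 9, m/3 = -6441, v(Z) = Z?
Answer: 2*I*√3611 ≈ 120.18*I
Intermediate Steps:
m = -19323 (m = 3*(-6441) = -19323)
f(R, U) = R² (f(R, U) = (R + 0)² = R²)
T = -19344 (T = -19323 - 1*21 = -19323 - 21 = -19344)
√(T + f(-70, M(10, 5))) = √(-19344 + (-70)²) = √(-19344 + 4900) = √(-14444) = 2*I*√3611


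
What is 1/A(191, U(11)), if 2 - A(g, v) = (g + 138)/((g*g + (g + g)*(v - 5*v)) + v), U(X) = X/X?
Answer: 34954/69579 ≈ 0.50236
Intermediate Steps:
U(X) = 1
A(g, v) = 2 - (138 + g)/(v + g² - 8*g*v) (A(g, v) = 2 - (g + 138)/((g*g + (g + g)*(v - 5*v)) + v) = 2 - (138 + g)/((g² + (2*g)*(-4*v)) + v) = 2 - (138 + g)/((g² - 8*g*v) + v) = 2 - (138 + g)/(v + g² - 8*g*v))
1/A(191, U(11)) = 1/((-138 - 1*191 + 2*1 + 2*191² - 16*191*1)/(1 + 191² - 8*191*1)) = 1/((-138 - 191 + 2 + 2*36481 - 3056)/(1 + 36481 - 1528)) = 1/((-138 - 191 + 2 + 72962 - 3056)/34954) = 1/((1/34954)*69579) = 1/(69579/34954) = 34954/69579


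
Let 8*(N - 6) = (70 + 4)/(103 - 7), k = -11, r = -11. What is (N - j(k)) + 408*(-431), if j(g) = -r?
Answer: -67527515/384 ≈ -1.7585e+5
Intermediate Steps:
j(g) = 11 (j(g) = -1*(-11) = 11)
N = 2341/384 (N = 6 + ((70 + 4)/(103 - 7))/8 = 6 + (74/96)/8 = 6 + (74*(1/96))/8 = 6 + (⅛)*(37/48) = 6 + 37/384 = 2341/384 ≈ 6.0964)
(N - j(k)) + 408*(-431) = (2341/384 - 1*11) + 408*(-431) = (2341/384 - 11) - 175848 = -1883/384 - 175848 = -67527515/384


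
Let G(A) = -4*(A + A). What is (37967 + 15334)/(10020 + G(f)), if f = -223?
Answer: 53301/11804 ≈ 4.5155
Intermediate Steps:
G(A) = -8*A
(37967 + 15334)/(10020 + G(f)) = (37967 + 15334)/(10020 - 8*(-223)) = 53301/(10020 + 1784) = 53301/11804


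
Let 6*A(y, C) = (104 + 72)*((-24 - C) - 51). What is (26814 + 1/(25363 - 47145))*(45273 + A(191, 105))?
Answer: 23358413442171/21782 ≈ 1.0724e+9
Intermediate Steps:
A(y, C) = -2200 - 88*C/3 (A(y, C) = ((104 + 72)*((-24 - C) - 51))/6 = (176*(-75 - C))/6 = (-13200 - 176*C)/6 = -2200 - 88*C/3)
(26814 + 1/(25363 - 47145))*(45273 + A(191, 105)) = (26814 + 1/(25363 - 47145))*(45273 + (-2200 - 88/3*105)) = (26814 + 1/(-21782))*(45273 + (-2200 - 3080)) = (26814 - 1/21782)*(45273 - 5280) = (584062547/21782)*39993 = 23358413442171/21782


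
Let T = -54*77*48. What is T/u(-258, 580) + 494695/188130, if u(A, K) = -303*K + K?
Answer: 3104962853/823821270 ≈ 3.7690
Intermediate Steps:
u(A, K) = -302*K
T = -199584 (T = -4158*48 = -199584)
T/u(-258, 580) + 494695/188130 = -199584/((-302*580)) + 494695/188130 = -199584/(-175160) + 494695*(1/188130) = -199584*(-1/175160) + 98939/37626 = 24948/21895 + 98939/37626 = 3104962853/823821270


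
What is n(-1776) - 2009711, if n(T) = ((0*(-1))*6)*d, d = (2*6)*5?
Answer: -2009711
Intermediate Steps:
d = 60 (d = 12*5 = 60)
n(T) = 0 (n(T) = ((0*(-1))*6)*60 = (0*6)*60 = 0*60 = 0)
n(-1776) - 2009711 = 0 - 2009711 = -2009711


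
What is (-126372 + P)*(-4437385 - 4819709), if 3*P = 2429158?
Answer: -6325810499316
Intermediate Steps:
P = 2429158/3 (P = (⅓)*2429158 = 2429158/3 ≈ 8.0972e+5)
(-126372 + P)*(-4437385 - 4819709) = (-126372 + 2429158/3)*(-4437385 - 4819709) = (2050042/3)*(-9257094) = -6325810499316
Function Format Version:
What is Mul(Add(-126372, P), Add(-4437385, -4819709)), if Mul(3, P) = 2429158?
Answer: -6325810499316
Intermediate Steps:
P = Rational(2429158, 3) (P = Mul(Rational(1, 3), 2429158) = Rational(2429158, 3) ≈ 8.0972e+5)
Mul(Add(-126372, P), Add(-4437385, -4819709)) = Mul(Add(-126372, Rational(2429158, 3)), Add(-4437385, -4819709)) = Mul(Rational(2050042, 3), -9257094) = -6325810499316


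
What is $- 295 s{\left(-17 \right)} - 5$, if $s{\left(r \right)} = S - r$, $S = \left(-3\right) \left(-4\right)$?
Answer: $-8560$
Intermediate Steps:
$S = 12$
$s{\left(r \right)} = 12 - r$
$- 295 s{\left(-17 \right)} - 5 = - 295 \left(12 - -17\right) - 5 = - 295 \left(12 + 17\right) - 5 = \left(-295\right) 29 - 5 = -8555 - 5 = -8560$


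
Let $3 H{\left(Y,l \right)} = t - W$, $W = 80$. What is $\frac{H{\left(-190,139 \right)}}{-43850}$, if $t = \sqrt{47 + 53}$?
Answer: $\frac{7}{13155} \approx 0.00053212$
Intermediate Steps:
$t = 10$ ($t = \sqrt{100} = 10$)
$H{\left(Y,l \right)} = - \frac{70}{3}$ ($H{\left(Y,l \right)} = \frac{10 - 80}{3} = \frac{1}{3} \left(-70\right) = - \frac{70}{3}$)
$\frac{H{\left(-190,139 \right)}}{-43850} = - \frac{70}{3 \left(-43850\right)} = \left(- \frac{70}{3}\right) \left(- \frac{1}{43850}\right) = \frac{7}{13155}$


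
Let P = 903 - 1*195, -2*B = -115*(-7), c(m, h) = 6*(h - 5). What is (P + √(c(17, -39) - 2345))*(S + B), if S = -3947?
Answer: -3079446 - 8699*I*√2609/2 ≈ -3.0794e+6 - 2.2217e+5*I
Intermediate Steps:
c(m, h) = -30 + 6*h (c(m, h) = 6*(-5 + h) = -30 + 6*h)
B = -805/2 (B = -(-115)*(-7)/2 = -½*805 = -805/2 ≈ -402.50)
P = 708 (P = 903 - 195 = 708)
(P + √(c(17, -39) - 2345))*(S + B) = (708 + √((-30 + 6*(-39)) - 2345))*(-3947 - 805/2) = (708 + √((-30 - 234) - 2345))*(-8699/2) = (708 + √(-264 - 2345))*(-8699/2) = (708 + √(-2609))*(-8699/2) = (708 + I*√2609)*(-8699/2) = -3079446 - 8699*I*√2609/2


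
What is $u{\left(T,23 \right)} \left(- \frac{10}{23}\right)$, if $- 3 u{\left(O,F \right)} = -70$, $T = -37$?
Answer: $- \frac{700}{69} \approx -10.145$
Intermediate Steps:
$u{\left(O,F \right)} = \frac{70}{3}$ ($u{\left(O,F \right)} = \left(- \frac{1}{3}\right) \left(-70\right) = \frac{70}{3}$)
$u{\left(T,23 \right)} \left(- \frac{10}{23}\right) = \frac{70 \left(- \frac{10}{23}\right)}{3} = \frac{70 \left(\left(-10\right) \frac{1}{23}\right)}{3} = \frac{70}{3} \left(- \frac{10}{23}\right) = - \frac{700}{69}$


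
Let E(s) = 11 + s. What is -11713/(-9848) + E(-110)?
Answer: -963239/9848 ≈ -97.811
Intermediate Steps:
-11713/(-9848) + E(-110) = -11713/(-9848) + (11 - 110) = -11713*(-1/9848) - 99 = 11713/9848 - 99 = -963239/9848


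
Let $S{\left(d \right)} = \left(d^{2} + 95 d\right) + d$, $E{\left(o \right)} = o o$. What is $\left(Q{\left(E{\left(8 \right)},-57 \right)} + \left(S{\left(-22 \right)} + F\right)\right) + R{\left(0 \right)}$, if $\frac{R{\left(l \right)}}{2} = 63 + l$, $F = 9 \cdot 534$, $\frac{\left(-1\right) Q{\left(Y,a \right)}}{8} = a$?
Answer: $3760$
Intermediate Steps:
$E{\left(o \right)} = o^{2}$
$Q{\left(Y,a \right)} = - 8 a$
$S{\left(d \right)} = d^{2} + 96 d$
$F = 4806$
$R{\left(l \right)} = 126 + 2 l$ ($R{\left(l \right)} = 2 \left(63 + l\right) = 126 + 2 l$)
$\left(Q{\left(E{\left(8 \right)},-57 \right)} + \left(S{\left(-22 \right)} + F\right)\right) + R{\left(0 \right)} = \left(\left(-8\right) \left(-57\right) + \left(- 22 \left(96 - 22\right) + 4806\right)\right) + \left(126 + 2 \cdot 0\right) = \left(456 + \left(\left(-22\right) 74 + 4806\right)\right) + \left(126 + 0\right) = \left(456 + \left(-1628 + 4806\right)\right) + 126 = \left(456 + 3178\right) + 126 = 3634 + 126 = 3760$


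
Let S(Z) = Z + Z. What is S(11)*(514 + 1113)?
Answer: 35794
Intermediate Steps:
S(Z) = 2*Z
S(11)*(514 + 1113) = (2*11)*(514 + 1113) = 22*1627 = 35794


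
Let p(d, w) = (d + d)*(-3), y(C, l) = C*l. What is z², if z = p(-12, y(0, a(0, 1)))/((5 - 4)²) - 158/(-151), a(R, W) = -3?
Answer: 121660900/22801 ≈ 5335.8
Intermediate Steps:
p(d, w) = -6*d (p(d, w) = (2*d)*(-3) = -6*d)
z = 11030/151 (z = (-6*(-12))/((5 - 4)²) - 158/(-151) = 72/(1²) - 158*(-1/151) = 72/1 + 158/151 = 72*1 + 158/151 = 72 + 158/151 = 11030/151 ≈ 73.046)
z² = (11030/151)² = 121660900/22801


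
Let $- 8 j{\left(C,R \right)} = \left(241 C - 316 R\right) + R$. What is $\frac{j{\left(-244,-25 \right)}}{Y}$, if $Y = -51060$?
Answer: $- \frac{50929}{408480} \approx -0.12468$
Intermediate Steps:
$j{\left(C,R \right)} = - \frac{241 C}{8} + \frac{315 R}{8}$ ($j{\left(C,R \right)} = - \frac{\left(241 C - 316 R\right) + R}{8} = - \frac{\left(- 316 R + 241 C\right) + R}{8} = - \frac{- 315 R + 241 C}{8} = - \frac{241 C}{8} + \frac{315 R}{8}$)
$\frac{j{\left(-244,-25 \right)}}{Y} = \frac{\left(- \frac{241}{8}\right) \left(-244\right) + \frac{315}{8} \left(-25\right)}{-51060} = \left(\frac{14701}{2} - \frac{7875}{8}\right) \left(- \frac{1}{51060}\right) = \frac{50929}{8} \left(- \frac{1}{51060}\right) = - \frac{50929}{408480}$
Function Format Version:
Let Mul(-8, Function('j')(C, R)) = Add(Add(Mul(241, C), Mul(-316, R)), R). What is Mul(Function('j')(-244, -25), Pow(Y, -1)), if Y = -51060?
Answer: Rational(-50929, 408480) ≈ -0.12468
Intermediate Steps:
Function('j')(C, R) = Add(Mul(Rational(-241, 8), C), Mul(Rational(315, 8), R)) (Function('j')(C, R) = Mul(Rational(-1, 8), Add(Add(Mul(241, C), Mul(-316, R)), R)) = Mul(Rational(-1, 8), Add(Add(Mul(-316, R), Mul(241, C)), R)) = Mul(Rational(-1, 8), Add(Mul(-315, R), Mul(241, C))) = Add(Mul(Rational(-241, 8), C), Mul(Rational(315, 8), R)))
Mul(Function('j')(-244, -25), Pow(Y, -1)) = Mul(Add(Mul(Rational(-241, 8), -244), Mul(Rational(315, 8), -25)), Pow(-51060, -1)) = Mul(Add(Rational(14701, 2), Rational(-7875, 8)), Rational(-1, 51060)) = Mul(Rational(50929, 8), Rational(-1, 51060)) = Rational(-50929, 408480)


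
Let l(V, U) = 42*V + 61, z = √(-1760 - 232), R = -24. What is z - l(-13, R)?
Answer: 485 + 2*I*√498 ≈ 485.0 + 44.632*I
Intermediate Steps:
z = 2*I*√498 (z = √(-1992) = 2*I*√498 ≈ 44.632*I)
l(V, U) = 61 + 42*V
z - l(-13, R) = 2*I*√498 - (61 + 42*(-13)) = 2*I*√498 - (61 - 546) = 2*I*√498 - 1*(-485) = 2*I*√498 + 485 = 485 + 2*I*√498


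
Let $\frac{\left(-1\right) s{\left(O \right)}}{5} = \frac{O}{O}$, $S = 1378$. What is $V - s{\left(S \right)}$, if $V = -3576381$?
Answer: $-3576376$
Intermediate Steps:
$s{\left(O \right)} = -5$ ($s{\left(O \right)} = - 5 \frac{O}{O} = \left(-5\right) 1 = -5$)
$V - s{\left(S \right)} = -3576381 - -5 = -3576381 + 5 = -3576376$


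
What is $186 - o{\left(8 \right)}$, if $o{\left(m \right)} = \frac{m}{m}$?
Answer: $185$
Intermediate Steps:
$o{\left(m \right)} = 1$
$186 - o{\left(8 \right)} = 186 - 1 = 185$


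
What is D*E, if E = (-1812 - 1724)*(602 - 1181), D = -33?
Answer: -67562352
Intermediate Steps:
E = 2047344 (E = -3536*(-579) = 2047344)
D*E = -33*2047344 = -67562352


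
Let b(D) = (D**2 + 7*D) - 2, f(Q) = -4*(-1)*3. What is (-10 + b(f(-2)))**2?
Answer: 46656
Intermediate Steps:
f(Q) = 12 (f(Q) = 4*3 = 12)
b(D) = -2 + D**2 + 7*D
(-10 + b(f(-2)))**2 = (-10 + (-2 + 12**2 + 7*12))**2 = (-10 + (-2 + 144 + 84))**2 = (-10 + 226)**2 = 216**2 = 46656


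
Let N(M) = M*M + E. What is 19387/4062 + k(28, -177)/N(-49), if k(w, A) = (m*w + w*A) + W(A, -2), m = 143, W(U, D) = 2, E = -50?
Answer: 41719937/9549762 ≈ 4.3687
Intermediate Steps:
N(M) = -50 + M**2 (N(M) = M*M - 50 = M**2 - 50 = -50 + M**2)
k(w, A) = 2 + 143*w + A*w (k(w, A) = (143*w + w*A) + 2 = (143*w + A*w) + 2 = 2 + 143*w + A*w)
19387/4062 + k(28, -177)/N(-49) = 19387/4062 + (2 + 143*28 - 177*28)/(-50 + (-49)**2) = 19387*(1/4062) + (2 + 4004 - 4956)/(-50 + 2401) = 19387/4062 - 950/2351 = 41719937/9549762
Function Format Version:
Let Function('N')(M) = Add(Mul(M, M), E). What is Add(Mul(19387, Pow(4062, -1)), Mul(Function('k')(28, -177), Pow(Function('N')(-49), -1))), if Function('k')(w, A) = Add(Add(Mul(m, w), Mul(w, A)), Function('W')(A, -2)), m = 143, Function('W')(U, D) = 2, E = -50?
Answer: Rational(41719937, 9549762) ≈ 4.3687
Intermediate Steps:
Function('N')(M) = Add(-50, Pow(M, 2)) (Function('N')(M) = Add(Mul(M, M), -50) = Add(Pow(M, 2), -50) = Add(-50, Pow(M, 2)))
Function('k')(w, A) = Add(2, Mul(143, w), Mul(A, w)) (Function('k')(w, A) = Add(Add(Mul(143, w), Mul(w, A)), 2) = Add(Add(Mul(143, w), Mul(A, w)), 2) = Add(2, Mul(143, w), Mul(A, w)))
Add(Mul(19387, Pow(4062, -1)), Mul(Function('k')(28, -177), Pow(Function('N')(-49), -1))) = Add(Mul(19387, Pow(4062, -1)), Mul(Add(2, Mul(143, 28), Mul(-177, 28)), Pow(Add(-50, Pow(-49, 2)), -1))) = Add(Mul(19387, Rational(1, 4062)), Mul(Add(2, 4004, -4956), Pow(Add(-50, 2401), -1))) = Add(Rational(19387, 4062), Mul(-950, Pow(2351, -1))) = Add(Rational(19387, 4062), Mul(-950, Rational(1, 2351))) = Add(Rational(19387, 4062), Rational(-950, 2351)) = Rational(41719937, 9549762)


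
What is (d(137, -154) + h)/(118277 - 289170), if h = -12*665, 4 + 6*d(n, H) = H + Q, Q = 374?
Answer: 7944/170893 ≈ 0.046485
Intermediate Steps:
d(n, H) = 185/3 + H/6 (d(n, H) = -⅔ + (H + 374)/6 = -⅔ + (374 + H)/6 = -⅔ + (187/3 + H/6) = 185/3 + H/6)
h = -7980
(d(137, -154) + h)/(118277 - 289170) = ((185/3 + (⅙)*(-154)) - 7980)/(118277 - 289170) = ((185/3 - 77/3) - 7980)/(-170893) = (36 - 7980)*(-1/170893) = -7944*(-1/170893) = 7944/170893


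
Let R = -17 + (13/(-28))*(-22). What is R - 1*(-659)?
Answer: 9131/14 ≈ 652.21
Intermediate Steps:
R = -95/14 (R = -17 + (13*(-1/28))*(-22) = -17 - 13/28*(-22) = -17 + 143/14 = -95/14 ≈ -6.7857)
R - 1*(-659) = -95/14 - 1*(-659) = -95/14 + 659 = 9131/14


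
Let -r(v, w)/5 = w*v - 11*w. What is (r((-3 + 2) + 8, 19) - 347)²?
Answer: 1089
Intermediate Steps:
r(v, w) = 55*w - 5*v*w (r(v, w) = -5*(w*v - 11*w) = -5*(v*w - 11*w) = -5*(-11*w + v*w) = 55*w - 5*v*w)
(r((-3 + 2) + 8, 19) - 347)² = (5*19*(11 - ((-3 + 2) + 8)) - 347)² = (5*19*(11 - (-1 + 8)) - 347)² = (5*19*(11 - 1*7) - 347)² = (5*19*(11 - 7) - 347)² = (5*19*4 - 347)² = (380 - 347)² = 33² = 1089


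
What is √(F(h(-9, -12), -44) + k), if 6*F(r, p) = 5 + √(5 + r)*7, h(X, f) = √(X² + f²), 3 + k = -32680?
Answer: √(-1176558 + 84*√5)/6 ≈ 180.77*I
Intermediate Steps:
k = -32683 (k = -3 - 32680 = -32683)
F(r, p) = ⅚ + 7*√(5 + r)/6 (F(r, p) = (5 + √(5 + r)*7)/6 = (5 + 7*√(5 + r))/6 = ⅚ + 7*√(5 + r)/6)
√(F(h(-9, -12), -44) + k) = √((⅚ + 7*√(5 + √((-9)² + (-12)²))/6) - 32683) = √((⅚ + 7*√(5 + √(81 + 144))/6) - 32683) = √((⅚ + 7*√(5 + √225)/6) - 32683) = √((⅚ + 7*√(5 + 15)/6) - 32683) = √((⅚ + 7*√20/6) - 32683) = √((⅚ + 7*(2*√5)/6) - 32683) = √((⅚ + 7*√5/3) - 32683) = √(-196093/6 + 7*√5/3)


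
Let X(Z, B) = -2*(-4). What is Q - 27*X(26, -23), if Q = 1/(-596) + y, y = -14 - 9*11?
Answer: -196085/596 ≈ -329.00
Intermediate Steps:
y = -113 (y = -14 - 99 = -113)
X(Z, B) = 8
Q = -67349/596 (Q = 1/(-596) - 113 = -1/596 - 113 = -67349/596 ≈ -113.00)
Q - 27*X(26, -23) = -67349/596 - 27*8 = -67349/596 - 216 = -196085/596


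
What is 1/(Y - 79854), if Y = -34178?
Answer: -1/114032 ≈ -8.7695e-6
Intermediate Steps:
1/(Y - 79854) = 1/(-34178 - 79854) = 1/(-114032) = -1/114032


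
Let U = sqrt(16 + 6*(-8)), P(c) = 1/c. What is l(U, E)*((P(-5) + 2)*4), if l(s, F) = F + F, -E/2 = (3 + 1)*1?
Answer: -576/5 ≈ -115.20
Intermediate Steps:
E = -8 (E = -2*(3 + 1) = -8 ≈ -8.0000)
U = 4*I*sqrt(2) (U = sqrt(16 - 48) = sqrt(-32) = 4*I*sqrt(2) ≈ 5.6569*I)
l(s, F) = 2*F
l(U, E)*((P(-5) + 2)*4) = (2*(-8))*((1/(-5) + 2)*4) = -16*(-1/5 + 2)*4 = -144*4/5 = -16*36/5 = -576/5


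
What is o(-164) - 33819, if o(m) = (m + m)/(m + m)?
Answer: -33818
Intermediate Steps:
o(m) = 1 (o(m) = (2*m)/((2*m)) = (2*m)*(1/(2*m)) = 1)
o(-164) - 33819 = 1 - 33819 = -33818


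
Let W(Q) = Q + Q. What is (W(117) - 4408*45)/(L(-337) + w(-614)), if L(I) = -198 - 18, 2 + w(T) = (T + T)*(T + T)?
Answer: -99063/753883 ≈ -0.13140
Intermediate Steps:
w(T) = -2 + 4*T**2 (w(T) = -2 + (T + T)*(T + T) = -2 + (2*T)*(2*T) = -2 + 4*T**2)
L(I) = -216
W(Q) = 2*Q
(W(117) - 4408*45)/(L(-337) + w(-614)) = (2*117 - 4408*45)/(-216 + (-2 + 4*(-614)**2)) = (234 - 198360)/(-216 + (-2 + 4*376996)) = -198126/(-216 + (-2 + 1507984)) = -198126/(-216 + 1507982) = -198126/1507766 = -198126*1/1507766 = -99063/753883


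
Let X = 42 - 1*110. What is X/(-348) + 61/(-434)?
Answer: 2071/37758 ≈ 0.054849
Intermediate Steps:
X = -68 (X = 42 - 110 = -68)
X/(-348) + 61/(-434) = -68/(-348) + 61/(-434) = -68*(-1/348) + 61*(-1/434) = 17/87 - 61/434 = 2071/37758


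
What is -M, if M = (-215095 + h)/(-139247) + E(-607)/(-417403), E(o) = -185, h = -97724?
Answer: -130597349752/58122115541 ≈ -2.2469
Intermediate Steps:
M = 130597349752/58122115541 (M = (-215095 - 97724)/(-139247) - 185/(-417403) = -312819*(-1/139247) - 185*(-1/417403) = 312819/139247 + 185/417403 = 130597349752/58122115541 ≈ 2.2469)
-M = -1*130597349752/58122115541 = -130597349752/58122115541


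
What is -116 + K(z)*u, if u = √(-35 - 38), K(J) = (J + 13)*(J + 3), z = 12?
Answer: -116 + 375*I*√73 ≈ -116.0 + 3204.0*I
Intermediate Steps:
K(J) = (3 + J)*(13 + J) (K(J) = (13 + J)*(3 + J) = (3 + J)*(13 + J))
u = I*√73 (u = √(-73) = I*√73 ≈ 8.544*I)
-116 + K(z)*u = -116 + (39 + 12² + 16*12)*(I*√73) = -116 + (39 + 144 + 192)*(I*√73) = -116 + 375*(I*√73) = -116 + 375*I*√73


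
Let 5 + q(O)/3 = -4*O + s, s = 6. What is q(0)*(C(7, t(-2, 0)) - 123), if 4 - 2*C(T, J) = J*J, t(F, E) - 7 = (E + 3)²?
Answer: -747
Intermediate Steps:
t(F, E) = 7 + (3 + E)² (t(F, E) = 7 + (E + 3)² = 7 + (3 + E)²)
C(T, J) = 2 - J²/2 (C(T, J) = 2 - J*J/2 = 2 - J²/2)
q(O) = 3 - 12*O (q(O) = -15 + 3*(-4*O + 6) = -15 + 3*(6 - 4*O) = -15 + (18 - 12*O) = 3 - 12*O)
q(0)*(C(7, t(-2, 0)) - 123) = (3 - 12*0)*((2 - (7 + (3 + 0)²)²/2) - 123) = (3 + 0)*((2 - (7 + 3²)²/2) - 123) = 3*((2 - (7 + 9)²/2) - 123) = 3*((2 - ½*16²) - 123) = 3*((2 - ½*256) - 123) = 3*((2 - 128) - 123) = 3*(-126 - 123) = 3*(-249) = -747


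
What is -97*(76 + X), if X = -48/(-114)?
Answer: -140844/19 ≈ -7412.8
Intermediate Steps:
X = 8/19 (X = -48*(-1/114) = 8/19 ≈ 0.42105)
-97*(76 + X) = -97*(76 + 8/19) = -97*1452/19 = -140844/19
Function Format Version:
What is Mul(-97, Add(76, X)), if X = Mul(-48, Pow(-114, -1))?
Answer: Rational(-140844, 19) ≈ -7412.8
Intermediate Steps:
X = Rational(8, 19) (X = Mul(-48, Rational(-1, 114)) = Rational(8, 19) ≈ 0.42105)
Mul(-97, Add(76, X)) = Mul(-97, Add(76, Rational(8, 19))) = Mul(-97, Rational(1452, 19)) = Rational(-140844, 19)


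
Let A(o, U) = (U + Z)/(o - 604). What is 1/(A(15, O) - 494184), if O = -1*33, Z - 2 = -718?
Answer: -589/291073627 ≈ -2.0235e-6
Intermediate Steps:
Z = -716 (Z = 2 - 718 = -716)
O = -33
A(o, U) = (-716 + U)/(-604 + o) (A(o, U) = (U - 716)/(o - 604) = (-716 + U)/(-604 + o))
1/(A(15, O) - 494184) = 1/((-716 - 33)/(-604 + 15) - 494184) = 1/(-749/(-589) - 494184) = 1/(-1/589*(-749) - 494184) = 1/(749/589 - 494184) = 1/(-291073627/589) = -589/291073627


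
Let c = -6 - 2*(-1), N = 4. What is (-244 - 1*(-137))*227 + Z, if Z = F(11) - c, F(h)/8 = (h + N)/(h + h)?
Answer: -267075/11 ≈ -24280.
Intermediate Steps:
F(h) = 4*(4 + h)/h (F(h) = 8*((h + 4)/(h + h)) = 8*((4 + h)/((2*h))) = 8*((4 + h)*(1/(2*h))) = 8*((4 + h)/(2*h)) = 4*(4 + h)/h)
c = -4 (c = -6 + 2 = -4)
Z = 104/11 (Z = (4 + 16/11) - 1*(-4) = (4 + 16*(1/11)) + 4 = (4 + 16/11) + 4 = 60/11 + 4 = 104/11 ≈ 9.4545)
(-244 - 1*(-137))*227 + Z = (-244 - 1*(-137))*227 + 104/11 = (-244 + 137)*227 + 104/11 = -107*227 + 104/11 = -24289 + 104/11 = -267075/11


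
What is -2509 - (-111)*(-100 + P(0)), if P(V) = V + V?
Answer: -13609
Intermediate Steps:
P(V) = 2*V
-2509 - (-111)*(-100 + P(0)) = -2509 - (-111)*(-100 + 2*0) = -2509 - (-111)*(-100 + 0) = -2509 - (-111)*(-100) = -2509 - 1*11100 = -2509 - 11100 = -13609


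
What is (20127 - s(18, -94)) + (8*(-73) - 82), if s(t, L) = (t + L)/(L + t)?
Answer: 19460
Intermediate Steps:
s(t, L) = 1 (s(t, L) = (L + t)/(L + t) = 1)
(20127 - s(18, -94)) + (8*(-73) - 82) = (20127 - 1*1) + (8*(-73) - 82) = (20127 - 1) + (-584 - 82) = 20126 - 666 = 19460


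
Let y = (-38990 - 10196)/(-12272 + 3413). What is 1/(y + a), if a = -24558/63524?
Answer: 281379558/1453466071 ≈ 0.19359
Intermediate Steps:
a = -12279/31762 (a = -24558*1/63524 = -12279/31762 ≈ -0.38659)
y = 49186/8859 (y = -49186/(-8859) = -49186*(-1/8859) = 49186/8859 ≈ 5.5521)
1/(y + a) = 1/(49186/8859 - 12279/31762) = 1/(1453466071/281379558) = 281379558/1453466071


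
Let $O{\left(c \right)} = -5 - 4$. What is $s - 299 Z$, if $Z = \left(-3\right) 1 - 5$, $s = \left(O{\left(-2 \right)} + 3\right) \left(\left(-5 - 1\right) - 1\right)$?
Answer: $2434$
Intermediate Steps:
$O{\left(c \right)} = -9$
$s = 42$ ($s = \left(-9 + 3\right) \left(\left(-5 - 1\right) - 1\right) = - 6 \left(-6 - 1\right) = \left(-6\right) \left(-7\right) = 42$)
$Z = -8$ ($Z = -3 - 5 = -8$)
$s - 299 Z = 42 - -2392 = 42 + 2392 = 2434$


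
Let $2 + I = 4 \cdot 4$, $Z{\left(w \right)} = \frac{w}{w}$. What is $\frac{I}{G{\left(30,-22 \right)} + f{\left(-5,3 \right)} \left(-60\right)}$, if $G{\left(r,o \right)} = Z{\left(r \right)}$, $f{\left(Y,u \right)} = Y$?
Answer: $\frac{2}{43} \approx 0.046512$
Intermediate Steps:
$Z{\left(w \right)} = 1$
$G{\left(r,o \right)} = 1$
$I = 14$ ($I = -2 + 4 \cdot 4 = -2 + 16 = 14$)
$\frac{I}{G{\left(30,-22 \right)} + f{\left(-5,3 \right)} \left(-60\right)} = \frac{14}{1 - -300} = \frac{14}{1 + 300} = \frac{14}{301} = 14 \cdot \frac{1}{301} = \frac{2}{43}$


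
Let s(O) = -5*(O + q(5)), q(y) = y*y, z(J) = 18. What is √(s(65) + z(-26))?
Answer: 12*I*√3 ≈ 20.785*I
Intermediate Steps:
q(y) = y²
s(O) = -125 - 5*O (s(O) = -5*(O + 5²) = -5*(O + 25) = -5*(25 + O) = -125 - 5*O)
√(s(65) + z(-26)) = √((-125 - 5*65) + 18) = √((-125 - 325) + 18) = √(-450 + 18) = √(-432) = 12*I*√3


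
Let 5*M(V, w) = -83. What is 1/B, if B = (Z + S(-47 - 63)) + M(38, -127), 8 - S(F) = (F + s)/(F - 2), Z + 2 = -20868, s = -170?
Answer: -10/208811 ≈ -4.7890e-5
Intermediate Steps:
M(V, w) = -83/5 (M(V, w) = (⅕)*(-83) = -83/5)
Z = -20870 (Z = -2 - 20868 = -20870)
S(F) = 8 - (-170 + F)/(-2 + F) (S(F) = 8 - (F - 170)/(F - 2) = 8 - (-170 + F)/(-2 + F))
B = -208811/10 (B = (-20870 + 7*(22 + (-47 - 63))/(-2 + (-47 - 63))) - 83/5 = (-20870 + 7*(22 - 110)/(-2 - 110)) - 83/5 = (-20870 + 7*(-88)/(-112)) - 83/5 = (-20870 + 7*(-1/112)*(-88)) - 83/5 = (-20870 + 11/2) - 83/5 = -41729/2 - 83/5 = -208811/10 ≈ -20881.)
1/B = 1/(-208811/10) = -10/208811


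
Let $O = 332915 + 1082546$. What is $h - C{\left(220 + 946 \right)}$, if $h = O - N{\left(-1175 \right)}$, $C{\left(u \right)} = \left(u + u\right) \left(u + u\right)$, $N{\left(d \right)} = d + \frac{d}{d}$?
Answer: $-4021589$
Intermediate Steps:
$N{\left(d \right)} = 1 + d$ ($N{\left(d \right)} = d + 1 = 1 + d$)
$O = 1415461$
$C{\left(u \right)} = 4 u^{2}$ ($C{\left(u \right)} = 2 u 2 u = 4 u^{2}$)
$h = 1416635$ ($h = 1415461 - \left(1 - 1175\right) = 1415461 - -1174 = 1415461 + 1174 = 1416635$)
$h - C{\left(220 + 946 \right)} = 1416635 - 4 \left(220 + 946\right)^{2} = 1416635 - 4 \cdot 1166^{2} = 1416635 - 4 \cdot 1359556 = 1416635 - 5438224 = -4021589$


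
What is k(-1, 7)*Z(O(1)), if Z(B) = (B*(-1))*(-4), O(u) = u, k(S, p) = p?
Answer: 28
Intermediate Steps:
Z(B) = 4*B (Z(B) = -B*(-4) = 4*B)
k(-1, 7)*Z(O(1)) = 7*(4*1) = 7*4 = 28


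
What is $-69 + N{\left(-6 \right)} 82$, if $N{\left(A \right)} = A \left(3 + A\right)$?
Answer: $1407$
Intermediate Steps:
$-69 + N{\left(-6 \right)} 82 = -69 + - 6 \left(3 - 6\right) 82 = -69 + \left(-6\right) \left(-3\right) 82 = -69 + 18 \cdot 82 = -69 + 1476 = 1407$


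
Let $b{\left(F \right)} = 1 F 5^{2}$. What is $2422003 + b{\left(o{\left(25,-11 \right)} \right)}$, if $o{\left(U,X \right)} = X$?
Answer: $2421728$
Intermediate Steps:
$b{\left(F \right)} = 25 F$ ($b{\left(F \right)} = F 25 = 25 F$)
$2422003 + b{\left(o{\left(25,-11 \right)} \right)} = 2422003 + 25 \left(-11\right) = 2422003 - 275 = 2421728$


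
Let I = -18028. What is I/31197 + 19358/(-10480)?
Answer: -396422483/163472280 ≈ -2.4250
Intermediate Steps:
I/31197 + 19358/(-10480) = -18028/31197 + 19358/(-10480) = -18028*1/31197 + 19358*(-1/10480) = -18028/31197 - 9679/5240 = -396422483/163472280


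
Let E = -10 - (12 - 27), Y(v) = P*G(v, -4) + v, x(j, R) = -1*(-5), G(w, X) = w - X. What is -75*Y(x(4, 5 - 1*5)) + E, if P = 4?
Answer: -3070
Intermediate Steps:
x(j, R) = 5
Y(v) = 16 + 5*v (Y(v) = 4*(v - 1*(-4)) + v = 4*(v + 4) + v = 4*(4 + v) + v = (16 + 4*v) + v = 16 + 5*v)
E = 5 (E = -10 - 1*(-15) = -10 + 15 = 5)
-75*Y(x(4, 5 - 1*5)) + E = -75*(16 + 5*5) + 5 = -75*(16 + 25) + 5 = -75*41 + 5 = -3075 + 5 = -3070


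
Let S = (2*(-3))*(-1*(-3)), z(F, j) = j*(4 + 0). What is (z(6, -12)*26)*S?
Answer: 22464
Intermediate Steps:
z(F, j) = 4*j (z(F, j) = j*4 = 4*j)
S = -18 (S = -6*3 = -18)
(z(6, -12)*26)*S = ((4*(-12))*26)*(-18) = -48*26*(-18) = -1248*(-18) = 22464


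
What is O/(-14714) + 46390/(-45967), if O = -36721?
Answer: 1005371747/676358438 ≈ 1.4864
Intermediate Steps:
O/(-14714) + 46390/(-45967) = -36721/(-14714) + 46390/(-45967) = -36721*(-1/14714) + 46390*(-1/45967) = 36721/14714 - 46390/45967 = 1005371747/676358438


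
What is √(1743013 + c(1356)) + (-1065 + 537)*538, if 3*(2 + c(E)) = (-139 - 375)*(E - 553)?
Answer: -284064 + √14448873/3 ≈ -2.8280e+5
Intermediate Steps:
c(E) = 284236/3 - 514*E/3 (c(E) = -2 + ((-139 - 375)*(E - 553))/3 = -2 + (-514*(-553 + E))/3 = -2 + (284242 - 514*E)/3 = -2 + (284242/3 - 514*E/3) = 284236/3 - 514*E/3)
√(1743013 + c(1356)) + (-1065 + 537)*538 = √(1743013 + (284236/3 - 514/3*1356)) + (-1065 + 537)*538 = √(1743013 + (284236/3 - 232328)) - 528*538 = √(1743013 - 412748/3) - 284064 = √(4816291/3) - 284064 = √14448873/3 - 284064 = -284064 + √14448873/3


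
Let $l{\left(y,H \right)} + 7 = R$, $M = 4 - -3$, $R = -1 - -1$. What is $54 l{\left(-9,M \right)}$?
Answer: $-378$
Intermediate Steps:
$R = 0$ ($R = -1 + 1 = 0$)
$M = 7$ ($M = 4 + 3 = 7$)
$l{\left(y,H \right)} = -7$ ($l{\left(y,H \right)} = -7 + 0 = -7$)
$54 l{\left(-9,M \right)} = 54 \left(-7\right) = -378$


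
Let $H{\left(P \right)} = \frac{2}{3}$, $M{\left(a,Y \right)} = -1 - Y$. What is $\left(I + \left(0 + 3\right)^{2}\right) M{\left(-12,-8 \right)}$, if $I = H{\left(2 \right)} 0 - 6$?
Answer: $21$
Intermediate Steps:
$H{\left(P \right)} = \frac{2}{3}$ ($H{\left(P \right)} = 2 \cdot \frac{1}{3} = \frac{2}{3}$)
$I = -6$ ($I = \frac{2}{3} \cdot 0 - 6 = 0 - 6 = -6$)
$\left(I + \left(0 + 3\right)^{2}\right) M{\left(-12,-8 \right)} = \left(-6 + \left(0 + 3\right)^{2}\right) \left(-1 - -8\right) = \left(-6 + 3^{2}\right) \left(-1 + 8\right) = \left(-6 + 9\right) 7 = 3 \cdot 7 = 21$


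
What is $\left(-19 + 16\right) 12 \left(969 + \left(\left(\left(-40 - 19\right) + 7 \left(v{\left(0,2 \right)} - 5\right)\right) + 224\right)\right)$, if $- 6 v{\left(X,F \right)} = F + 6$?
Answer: $-39228$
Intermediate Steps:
$v{\left(X,F \right)} = -1 - \frac{F}{6}$ ($v{\left(X,F \right)} = - \frac{F + 6}{6} = - \frac{6 + F}{6} = -1 - \frac{F}{6}$)
$\left(-19 + 16\right) 12 \left(969 + \left(\left(\left(-40 - 19\right) + 7 \left(v{\left(0,2 \right)} - 5\right)\right) + 224\right)\right) = \left(-19 + 16\right) 12 \left(969 + \left(\left(\left(-40 - 19\right) + 7 \left(\left(-1 - \frac{1}{3}\right) - 5\right)\right) + 224\right)\right) = \left(-3\right) 12 \left(969 + \left(\left(-59 + 7 \left(\left(-1 - \frac{1}{3}\right) - 5\right)\right) + 224\right)\right) = - 36 \left(969 + \left(\left(-59 + 7 \left(- \frac{4}{3} - 5\right)\right) + 224\right)\right) = - 36 \left(969 + \left(\left(-59 + 7 \left(- \frac{19}{3}\right)\right) + 224\right)\right) = - 36 \left(969 + \left(\left(-59 - \frac{133}{3}\right) + 224\right)\right) = - 36 \left(969 + \left(- \frac{310}{3} + 224\right)\right) = - 36 \left(969 + \frac{362}{3}\right) = \left(-36\right) \frac{3269}{3} = -39228$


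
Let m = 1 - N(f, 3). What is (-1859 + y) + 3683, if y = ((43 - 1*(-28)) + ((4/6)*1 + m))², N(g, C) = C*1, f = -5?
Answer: 60097/9 ≈ 6677.4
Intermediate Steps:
N(g, C) = C
m = -2 (m = 1 - 1*3 = 1 - 3 = -2)
y = 43681/9 (y = ((43 - 1*(-28)) + ((4/6)*1 - 2))² = ((43 + 28) + ((4*(⅙))*1 - 2))² = (71 + ((⅔)*1 - 2))² = (71 + (⅔ - 2))² = (71 - 4/3)² = (209/3)² = 43681/9 ≈ 4853.4)
(-1859 + y) + 3683 = (-1859 + 43681/9) + 3683 = 26950/9 + 3683 = 60097/9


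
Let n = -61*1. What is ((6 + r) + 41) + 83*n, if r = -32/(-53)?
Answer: -265816/53 ≈ -5015.4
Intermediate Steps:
r = 32/53 (r = -32*(-1/53) = 32/53 ≈ 0.60377)
n = -61
((6 + r) + 41) + 83*n = ((6 + 32/53) + 41) + 83*(-61) = (350/53 + 41) - 5063 = 2523/53 - 5063 = -265816/53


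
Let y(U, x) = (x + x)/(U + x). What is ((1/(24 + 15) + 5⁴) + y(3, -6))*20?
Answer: 490640/39 ≈ 12581.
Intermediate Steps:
y(U, x) = 2*x/(U + x) (y(U, x) = (2*x)/(U + x) = 2*x/(U + x))
((1/(24 + 15) + 5⁴) + y(3, -6))*20 = ((1/(24 + 15) + 5⁴) + 2*(-6)/(3 - 6))*20 = ((1/39 + 625) + 2*(-6)/(-3))*20 = ((1/39 + 625) + 2*(-6)*(-⅓))*20 = (24376/39 + 4)*20 = (24532/39)*20 = 490640/39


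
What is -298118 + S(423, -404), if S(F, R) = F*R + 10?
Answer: -469000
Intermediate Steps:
S(F, R) = 10 + F*R
-298118 + S(423, -404) = -298118 + (10 + 423*(-404)) = -298118 + (10 - 170892) = -298118 - 170882 = -469000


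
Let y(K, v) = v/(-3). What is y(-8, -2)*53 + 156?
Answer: 574/3 ≈ 191.33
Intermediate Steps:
y(K, v) = -v/3 (y(K, v) = v*(-⅓) = -v/3)
y(-8, -2)*53 + 156 = -⅓*(-2)*53 + 156 = (⅔)*53 + 156 = 106/3 + 156 = 574/3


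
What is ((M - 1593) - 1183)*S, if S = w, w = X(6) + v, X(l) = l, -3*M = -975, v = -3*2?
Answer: 0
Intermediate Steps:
v = -6
M = 325 (M = -1/3*(-975) = 325)
w = 0 (w = 6 - 6 = 0)
S = 0
((M - 1593) - 1183)*S = ((325 - 1593) - 1183)*0 = (-1268 - 1183)*0 = -2451*0 = 0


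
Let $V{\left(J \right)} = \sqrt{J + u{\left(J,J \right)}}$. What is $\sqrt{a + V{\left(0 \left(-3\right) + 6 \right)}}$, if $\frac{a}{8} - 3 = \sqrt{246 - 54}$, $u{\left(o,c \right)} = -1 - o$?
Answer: $\sqrt{24 + i + 64 \sqrt{3}} \approx 11.613 + 0.04306 i$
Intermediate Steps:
$V{\left(J \right)} = i$ ($V{\left(J \right)} = \sqrt{J - \left(1 + J\right)} = \sqrt{-1} = i$)
$a = 24 + 64 \sqrt{3}$ ($a = 24 + 8 \sqrt{246 - 54} = 24 + 8 \sqrt{192} = 24 + 8 \cdot 8 \sqrt{3} = 24 + 64 \sqrt{3} \approx 134.85$)
$\sqrt{a + V{\left(0 \left(-3\right) + 6 \right)}} = \sqrt{\left(24 + 64 \sqrt{3}\right) + i} = \sqrt{24 + i + 64 \sqrt{3}}$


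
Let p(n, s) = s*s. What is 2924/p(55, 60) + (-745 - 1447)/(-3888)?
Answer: 33437/24300 ≈ 1.3760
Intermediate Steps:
p(n, s) = s²
2924/p(55, 60) + (-745 - 1447)/(-3888) = 2924/(60²) + (-745 - 1447)/(-3888) = 2924/3600 - 2192*(-1/3888) = 2924*(1/3600) + 137/243 = 731/900 + 137/243 = 33437/24300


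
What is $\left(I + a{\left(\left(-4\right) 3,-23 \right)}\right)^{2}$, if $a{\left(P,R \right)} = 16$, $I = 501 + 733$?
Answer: $1562500$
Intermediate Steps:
$I = 1234$
$\left(I + a{\left(\left(-4\right) 3,-23 \right)}\right)^{2} = \left(1234 + 16\right)^{2} = 1250^{2} = 1562500$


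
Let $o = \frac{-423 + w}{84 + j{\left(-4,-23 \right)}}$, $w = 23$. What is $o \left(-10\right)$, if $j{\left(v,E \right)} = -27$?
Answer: $\frac{4000}{57} \approx 70.175$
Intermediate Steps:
$o = - \frac{400}{57}$ ($o = \frac{-423 + 23}{84 - 27} = - \frac{400}{57} \approx -7.0175$)
$o \left(-10\right) = \left(- \frac{400}{57}\right) \left(-10\right) = \frac{4000}{57}$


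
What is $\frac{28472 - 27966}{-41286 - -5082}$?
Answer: $- \frac{253}{18102} \approx -0.013976$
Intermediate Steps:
$\frac{28472 - 27966}{-41286 - -5082} = \frac{506}{-41286 + 5082} = \frac{506}{-36204} = 506 \left(- \frac{1}{36204}\right) = - \frac{253}{18102}$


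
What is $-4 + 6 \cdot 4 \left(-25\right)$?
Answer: $-604$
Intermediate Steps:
$-4 + 6 \cdot 4 \left(-25\right) = -4 + 24 \left(-25\right) = -4 - 600 = -604$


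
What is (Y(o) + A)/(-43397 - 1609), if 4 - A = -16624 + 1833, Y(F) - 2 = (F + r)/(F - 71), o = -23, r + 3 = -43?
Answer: -106999/325428 ≈ -0.32879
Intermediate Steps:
r = -46 (r = -3 - 43 = -46)
Y(F) = 2 + (-46 + F)/(-71 + F) (Y(F) = 2 + (F - 46)/(F - 71) = 2 + (-46 + F)/(-71 + F))
A = 14795 (A = 4 - (-16624 + 1833) = 4 - 1*(-14791) = 4 + 14791 = 14795)
(Y(o) + A)/(-43397 - 1609) = ((-188 + 3*(-23))/(-71 - 23) + 14795)/(-43397 - 1609) = ((-188 - 69)/(-94) + 14795)/(-45006) = (-1/94*(-257) + 14795)*(-1/45006) = (257/94 + 14795)*(-1/45006) = (1390987/94)*(-1/45006) = -106999/325428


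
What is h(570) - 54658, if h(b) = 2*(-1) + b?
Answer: -54090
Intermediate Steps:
h(b) = -2 + b
h(570) - 54658 = (-2 + 570) - 54658 = 568 - 54658 = -54090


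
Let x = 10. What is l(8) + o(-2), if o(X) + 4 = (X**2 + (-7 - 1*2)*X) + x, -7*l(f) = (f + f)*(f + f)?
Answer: -60/7 ≈ -8.5714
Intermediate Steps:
l(f) = -4*f**2/7 (l(f) = -(f + f)*(f + f)/7 = -2*f*2*f/7 = -4*f**2/7)
o(X) = 6 + X**2 - 9*X (o(X) = -4 + ((X**2 + (-7 - 1*2)*X) + 10) = -4 + ((X**2 + (-7 - 2)*X) + 10) = -4 + ((X**2 - 9*X) + 10) = -4 + (10 + X**2 - 9*X) = 6 + X**2 - 9*X)
l(8) + o(-2) = -4/7*8**2 + (6 + (-2)**2 - 9*(-2)) = -4/7*64 + (6 + 4 + 18) = -256/7 + 28 = -60/7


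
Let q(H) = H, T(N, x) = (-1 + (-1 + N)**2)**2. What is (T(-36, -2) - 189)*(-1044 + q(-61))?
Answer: -2067714675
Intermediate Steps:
(T(-36, -2) - 189)*(-1044 + q(-61)) = ((-1 + (-1 - 36)**2)**2 - 189)*(-1044 - 61) = ((-1 + (-37)**2)**2 - 189)*(-1105) = ((-1 + 1369)**2 - 189)*(-1105) = (1368**2 - 189)*(-1105) = (1871424 - 189)*(-1105) = 1871235*(-1105) = -2067714675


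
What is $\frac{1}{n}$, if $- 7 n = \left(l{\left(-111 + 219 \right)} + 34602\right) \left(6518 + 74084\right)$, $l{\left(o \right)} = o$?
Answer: $- \frac{7}{2797695420} \approx -2.5021 \cdot 10^{-9}$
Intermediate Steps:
$n = - \frac{2797695420}{7}$ ($n = - \frac{\left(\left(-111 + 219\right) + 34602\right) \left(6518 + 74084\right)}{7} = - \frac{\left(108 + 34602\right) 80602}{7} = - \frac{34710 \cdot 80602}{7} = \left(- \frac{1}{7}\right) 2797695420 = - \frac{2797695420}{7} \approx -3.9967 \cdot 10^{8}$)
$\frac{1}{n} = \frac{1}{- \frac{2797695420}{7}} = - \frac{7}{2797695420}$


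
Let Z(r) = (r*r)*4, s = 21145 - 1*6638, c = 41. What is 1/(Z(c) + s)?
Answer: 1/21231 ≈ 4.7101e-5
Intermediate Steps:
s = 14507 (s = 21145 - 6638 = 14507)
Z(r) = 4*r**2 (Z(r) = r**2*4 = 4*r**2)
1/(Z(c) + s) = 1/(4*41**2 + 14507) = 1/(4*1681 + 14507) = 1/(6724 + 14507) = 1/21231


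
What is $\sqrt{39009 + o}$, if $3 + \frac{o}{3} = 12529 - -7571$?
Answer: $10 \sqrt{993} \approx 315.12$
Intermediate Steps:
$o = 60291$ ($o = -9 + 3 \left(12529 - -7571\right) = -9 + 3 \left(12529 + 7571\right) = -9 + 3 \cdot 20100 = -9 + 60300 = 60291$)
$\sqrt{39009 + o} = \sqrt{39009 + 60291} = \sqrt{99300} = 10 \sqrt{993}$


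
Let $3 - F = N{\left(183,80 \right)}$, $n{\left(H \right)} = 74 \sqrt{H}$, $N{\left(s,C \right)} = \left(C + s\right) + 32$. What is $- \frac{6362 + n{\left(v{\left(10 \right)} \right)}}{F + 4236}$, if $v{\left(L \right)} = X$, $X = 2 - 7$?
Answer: $- \frac{3181}{1972} - \frac{37 i \sqrt{5}}{1972} \approx -1.6131 - 0.041955 i$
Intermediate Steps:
$X = -5$
$v{\left(L \right)} = -5$
$N{\left(s,C \right)} = 32 + C + s$
$F = -292$ ($F = 3 - \left(32 + 80 + 183\right) = 3 - 295 = -292$)
$- \frac{6362 + n{\left(v{\left(10 \right)} \right)}}{F + 4236} = - \frac{6362 + 74 \sqrt{-5}}{-292 + 4236} = - \frac{6362 + 74 i \sqrt{5}}{3944} = - (\frac{3181}{1972} + \frac{37 i \sqrt{5}}{1972}) = - \frac{3181}{1972} - \frac{37 i \sqrt{5}}{1972}$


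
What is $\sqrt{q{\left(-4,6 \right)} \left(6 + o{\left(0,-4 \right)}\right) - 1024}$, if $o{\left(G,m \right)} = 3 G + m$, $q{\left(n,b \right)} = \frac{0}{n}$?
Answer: $32 i \approx 32.0 i$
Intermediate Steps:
$q{\left(n,b \right)} = 0$
$o{\left(G,m \right)} = m + 3 G$
$\sqrt{q{\left(-4,6 \right)} \left(6 + o{\left(0,-4 \right)}\right) - 1024} = \sqrt{0 \left(6 + \left(-4 + 3 \cdot 0\right)\right) - 1024} = \sqrt{0 \left(6 + \left(-4 + 0\right)\right) - 1024} = \sqrt{0 \left(6 - 4\right) - 1024} = \sqrt{0 \cdot 2 - 1024} = \sqrt{0 - 1024} = \sqrt{-1024} = 32 i$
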